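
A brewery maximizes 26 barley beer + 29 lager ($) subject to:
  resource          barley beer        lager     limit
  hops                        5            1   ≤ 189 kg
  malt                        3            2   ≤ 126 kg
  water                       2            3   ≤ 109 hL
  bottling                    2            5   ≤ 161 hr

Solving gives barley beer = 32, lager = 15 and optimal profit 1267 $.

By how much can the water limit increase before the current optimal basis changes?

Binding constraints: malt, water. The basis is B = [[3,2],[2,3]] with det 5.
Per unit increase in water, x* moves by d = (-0.4, 0.6).
The basis stays optimal until bottling becomes binding; allowable increase = 10 hL.

10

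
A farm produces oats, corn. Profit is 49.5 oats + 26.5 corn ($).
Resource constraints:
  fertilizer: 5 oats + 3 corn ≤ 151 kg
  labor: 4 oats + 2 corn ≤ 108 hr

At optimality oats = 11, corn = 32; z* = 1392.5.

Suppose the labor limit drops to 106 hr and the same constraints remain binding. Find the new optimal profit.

1376.5

At the optimum: fertilizer uses 151 of 151 (binding); labor uses 108 of 108 (binding).
The binding rows give the dual system: 5·y_fertilizer + 4·y_labor = 49.5 and 3·y_fertilizer + 2·y_labor = 26.5.
Solving: y_fertilizer = 3.5, y_labor = 8.
Δz = y_labor·Δb = 8 × (-2) = -16, so new z* = 1392.5 − 16 = 1376.5.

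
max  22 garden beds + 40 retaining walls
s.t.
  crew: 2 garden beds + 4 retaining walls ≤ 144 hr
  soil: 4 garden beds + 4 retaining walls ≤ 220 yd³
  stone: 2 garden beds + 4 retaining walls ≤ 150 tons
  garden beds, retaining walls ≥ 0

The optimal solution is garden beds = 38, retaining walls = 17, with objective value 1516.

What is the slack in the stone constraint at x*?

6

stone used = 2·38 + 4·17 = 144; slack = 150 − 144 = 6.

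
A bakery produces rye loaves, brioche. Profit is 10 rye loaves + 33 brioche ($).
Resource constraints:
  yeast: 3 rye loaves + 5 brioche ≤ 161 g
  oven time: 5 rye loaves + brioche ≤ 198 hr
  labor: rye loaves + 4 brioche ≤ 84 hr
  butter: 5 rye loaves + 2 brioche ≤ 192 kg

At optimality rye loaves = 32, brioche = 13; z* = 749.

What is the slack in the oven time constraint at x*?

25

oven time used = 5·32 + 1·13 = 173; slack = 198 − 173 = 25.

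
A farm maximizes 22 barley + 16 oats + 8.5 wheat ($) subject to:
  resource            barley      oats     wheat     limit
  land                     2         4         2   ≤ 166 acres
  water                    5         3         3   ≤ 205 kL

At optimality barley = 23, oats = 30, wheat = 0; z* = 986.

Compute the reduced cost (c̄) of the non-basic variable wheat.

-5.5

At the optimum: land uses 166 of 166 (binding); water uses 205 of 205 (binding).
From A_Bᵀ y = c: 2·y_land + 5·y_water = 22; 4·y_land + 3·y_water = 16.
This yields shadow prices y_land = 1, y_water = 4.
Reduced cost of wheat: c₃ − yᵀa₃ = 8.5 − (1·2 + 4·3) = 8.5 − 14 = -5.5.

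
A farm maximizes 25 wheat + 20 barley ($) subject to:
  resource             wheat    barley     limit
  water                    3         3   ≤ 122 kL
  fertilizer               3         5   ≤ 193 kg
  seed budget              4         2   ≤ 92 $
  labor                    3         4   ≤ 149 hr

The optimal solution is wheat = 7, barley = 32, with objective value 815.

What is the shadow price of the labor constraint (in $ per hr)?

At the optimum: water uses 117 of 122 (slack = 5); fertilizer uses 181 of 193 (slack = 12); seed budget uses 92 of 92 (binding); labor uses 149 of 149 (binding).
By complementary slackness, y = 0 for the non-binding constraints.
From A_Bᵀ y = c: 4·y_seed budget + 3·y_labor = 25; 2·y_seed budget + 4·y_labor = 20.
This yields shadow prices y_seed budget = 4, y_labor = 3.
Shadow price of labor = 3.

3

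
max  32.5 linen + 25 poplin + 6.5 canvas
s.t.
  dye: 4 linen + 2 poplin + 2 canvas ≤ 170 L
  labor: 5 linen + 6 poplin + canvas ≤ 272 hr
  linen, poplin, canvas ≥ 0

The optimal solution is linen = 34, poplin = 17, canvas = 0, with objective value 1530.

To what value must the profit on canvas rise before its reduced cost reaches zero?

Both dye and labor are binding at x*.
Dual feasibility on the basic columns requires 4·y_dye + 5·y_labor = 32.5, 2·y_dye + 6·y_labor = 25.
Solving: y_dye = 5, y_labor = 2.5.
canvas enters the basis when its profit ≥ yᵀa₃ = 5·2 + 2.5·1 = 12.5.

12.5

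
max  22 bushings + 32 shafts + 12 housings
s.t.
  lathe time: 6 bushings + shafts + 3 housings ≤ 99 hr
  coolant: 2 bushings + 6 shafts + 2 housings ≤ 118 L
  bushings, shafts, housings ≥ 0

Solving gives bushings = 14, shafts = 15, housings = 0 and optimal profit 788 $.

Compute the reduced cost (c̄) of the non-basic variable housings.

Check each constraint at x*: lathe time 99/99 (tight); coolant 118/118 (tight).
From A_Bᵀ y = c: 6·y_lathe time + 2·y_coolant = 22; 1·y_lathe time + 6·y_coolant = 32.
This yields shadow prices y_lathe time = 2, y_coolant = 5.
Reduced cost of housings: c₃ − yᵀa₃ = 12 − (2·3 + 5·2) = 12 − 16 = -4.

-4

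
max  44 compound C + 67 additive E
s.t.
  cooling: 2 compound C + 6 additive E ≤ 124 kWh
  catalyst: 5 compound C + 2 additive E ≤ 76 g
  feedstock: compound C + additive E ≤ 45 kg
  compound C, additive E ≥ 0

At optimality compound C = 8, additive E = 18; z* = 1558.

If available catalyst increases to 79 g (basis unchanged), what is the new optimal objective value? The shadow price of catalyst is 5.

1573

Δb = 3, so new z* = 1558 + (5)·(3) = 1558 + 15 = 1573.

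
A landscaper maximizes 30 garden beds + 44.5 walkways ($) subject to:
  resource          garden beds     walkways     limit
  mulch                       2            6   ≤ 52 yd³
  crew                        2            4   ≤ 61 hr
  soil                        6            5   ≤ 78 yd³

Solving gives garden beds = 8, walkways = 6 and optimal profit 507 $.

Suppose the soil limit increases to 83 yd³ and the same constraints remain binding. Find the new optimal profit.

At the optimum: mulch uses 52 of 52 (binding); crew uses 40 of 61 (slack = 21); soil uses 78 of 78 (binding).
Since crew is not tight, its dual is 0.
The binding rows give the dual system: 2·y_mulch + 6·y_soil = 30 and 6·y_mulch + 5·y_soil = 44.5.
→ y_mulch = 4.5 and y_soil = 3.5.
Δz = y_soil·Δb = 3.5 × (5) = 17.5, so new z* = 507 + 17.5 = 524.5.

524.5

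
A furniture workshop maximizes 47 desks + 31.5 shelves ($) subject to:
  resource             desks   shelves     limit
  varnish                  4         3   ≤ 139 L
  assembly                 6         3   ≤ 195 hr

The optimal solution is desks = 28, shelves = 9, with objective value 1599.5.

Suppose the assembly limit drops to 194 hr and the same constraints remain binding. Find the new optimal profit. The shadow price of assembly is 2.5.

Δb = -1, so new z* = 1599.5 + (2.5)·(-1) = 1599.5 − 2.5 = 1597.

1597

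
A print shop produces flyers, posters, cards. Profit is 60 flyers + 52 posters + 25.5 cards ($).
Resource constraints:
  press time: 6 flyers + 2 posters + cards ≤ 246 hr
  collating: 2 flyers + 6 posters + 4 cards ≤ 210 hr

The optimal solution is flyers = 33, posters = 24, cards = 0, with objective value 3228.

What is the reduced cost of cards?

Check each constraint at x*: press time 246/246 (tight); collating 210/210 (tight).
The binding rows give the dual system: 6·y_press time + 2·y_collating = 60 and 2·y_press time + 6·y_collating = 52.
This yields shadow prices y_press time = 8, y_collating = 6.
Reduced cost of cards: c₃ − yᵀa₃ = 25.5 − (8·1 + 6·4) = 25.5 − 32 = -6.5.

-6.5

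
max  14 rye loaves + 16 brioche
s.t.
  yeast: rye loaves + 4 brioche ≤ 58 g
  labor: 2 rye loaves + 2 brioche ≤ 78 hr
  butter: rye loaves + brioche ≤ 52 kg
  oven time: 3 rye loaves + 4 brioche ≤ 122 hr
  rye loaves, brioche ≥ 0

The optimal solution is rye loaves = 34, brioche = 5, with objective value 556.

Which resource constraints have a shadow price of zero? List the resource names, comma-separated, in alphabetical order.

yeast: 54/58 (slack 4)
labor: 78/78 (binding)
butter: 39/52 (slack 13)
oven time: 122/122 (binding)
By complementary slackness, a constraint with positive slack has shadow price 0 → butter, yeast.

butter, yeast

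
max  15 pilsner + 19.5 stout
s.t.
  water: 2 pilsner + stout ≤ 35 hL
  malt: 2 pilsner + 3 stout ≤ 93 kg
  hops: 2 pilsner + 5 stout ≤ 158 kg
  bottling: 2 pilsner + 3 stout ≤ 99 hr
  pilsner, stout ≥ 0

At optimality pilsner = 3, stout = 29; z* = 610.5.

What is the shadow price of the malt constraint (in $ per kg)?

Check each constraint at x*: water 35/35 (tight); malt 93/93 (tight); hops 151/158 (slack 7); bottling 93/99 (slack 6).
Slack constraints have shadow price 0 (complementary slackness).
Dual feasibility on the basic columns requires 2·y_water + 2·y_malt = 15, 1·y_water + 3·y_malt = 19.5.
This yields shadow prices y_water = 1.5, y_malt = 6.
Shadow price of malt = 6.

6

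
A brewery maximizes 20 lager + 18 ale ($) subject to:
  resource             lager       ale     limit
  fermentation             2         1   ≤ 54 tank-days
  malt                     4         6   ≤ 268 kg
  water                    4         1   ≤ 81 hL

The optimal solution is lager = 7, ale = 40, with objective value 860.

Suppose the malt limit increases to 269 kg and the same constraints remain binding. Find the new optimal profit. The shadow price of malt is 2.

Δb = 1, so new z* = 860 + (2)·(1) = 860 + 2 = 862.

862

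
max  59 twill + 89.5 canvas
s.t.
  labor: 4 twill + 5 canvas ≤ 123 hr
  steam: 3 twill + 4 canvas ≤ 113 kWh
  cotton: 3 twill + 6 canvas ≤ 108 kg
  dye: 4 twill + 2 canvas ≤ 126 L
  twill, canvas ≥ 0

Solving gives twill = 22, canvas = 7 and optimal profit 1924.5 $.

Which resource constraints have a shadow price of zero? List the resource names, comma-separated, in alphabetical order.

labor: 123/123 (binding)
steam: 94/113 (slack 19)
cotton: 108/108 (binding)
dye: 102/126 (slack 24)
By complementary slackness, a constraint with positive slack has shadow price 0 → dye, steam.

dye, steam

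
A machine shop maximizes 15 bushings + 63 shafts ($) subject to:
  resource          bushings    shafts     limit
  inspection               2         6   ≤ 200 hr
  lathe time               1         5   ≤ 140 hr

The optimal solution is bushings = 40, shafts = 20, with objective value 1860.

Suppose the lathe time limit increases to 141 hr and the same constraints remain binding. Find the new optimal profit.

1869

Both inspection and lathe time are binding at x*.
From A_Bᵀ y = c: 2·y_inspection + 1·y_lathe time = 15; 6·y_inspection + 5·y_lathe time = 63.
→ y_inspection = 3 and y_lathe time = 9.
Δz = y_lathe time·Δb = 9 × (1) = 9, so new z* = 1860 + 9 = 1869.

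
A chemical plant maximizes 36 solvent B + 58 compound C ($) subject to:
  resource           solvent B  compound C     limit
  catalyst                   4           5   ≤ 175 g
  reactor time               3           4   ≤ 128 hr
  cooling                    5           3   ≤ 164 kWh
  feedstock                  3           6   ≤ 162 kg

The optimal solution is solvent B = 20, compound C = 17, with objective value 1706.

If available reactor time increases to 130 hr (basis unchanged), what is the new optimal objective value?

1720

At the optimum: catalyst uses 165 of 175 (slack = 10); reactor time uses 128 of 128 (binding); cooling uses 151 of 164 (slack = 13); feedstock uses 162 of 162 (binding).
Slack constraints have shadow price 0 (complementary slackness).
The binding rows give the dual system: 3·y_reactor time + 3·y_feedstock = 36 and 4·y_reactor time + 6·y_feedstock = 58.
This yields shadow prices y_reactor time = 7, y_feedstock = 5.
Δz = y_reactor time·Δb = 7 × (2) = 14, so new z* = 1706 + 14 = 1720.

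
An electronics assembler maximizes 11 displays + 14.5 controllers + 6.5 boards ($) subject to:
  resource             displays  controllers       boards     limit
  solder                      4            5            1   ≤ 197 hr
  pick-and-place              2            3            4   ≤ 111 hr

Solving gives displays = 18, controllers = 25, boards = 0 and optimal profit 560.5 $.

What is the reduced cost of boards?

At the optimum: solder uses 197 of 197 (binding); pick-and-place uses 111 of 111 (binding).
Dual feasibility on the basic columns requires 4·y_solder + 2·y_pick-and-place = 11, 5·y_solder + 3·y_pick-and-place = 14.5.
Solving: y_solder = 2, y_pick-and-place = 1.5.
Reduced cost of boards: c₃ − yᵀa₃ = 6.5 − (2·1 + 1.5·4) = 6.5 − 8 = -1.5.

-1.5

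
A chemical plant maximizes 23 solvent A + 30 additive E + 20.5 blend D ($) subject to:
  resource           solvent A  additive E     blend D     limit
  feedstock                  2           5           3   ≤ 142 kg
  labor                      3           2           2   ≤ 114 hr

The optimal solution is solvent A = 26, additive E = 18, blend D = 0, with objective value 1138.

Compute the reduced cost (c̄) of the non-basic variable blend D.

Both feedstock and labor are binding at x*.
The binding rows give the dual system: 2·y_feedstock + 3·y_labor = 23 and 5·y_feedstock + 2·y_labor = 30.
→ y_feedstock = 4 and y_labor = 5.
Reduced cost of blend D: c₃ − yᵀa₃ = 20.5 − (4·3 + 5·2) = 20.5 − 22 = -1.5.

-1.5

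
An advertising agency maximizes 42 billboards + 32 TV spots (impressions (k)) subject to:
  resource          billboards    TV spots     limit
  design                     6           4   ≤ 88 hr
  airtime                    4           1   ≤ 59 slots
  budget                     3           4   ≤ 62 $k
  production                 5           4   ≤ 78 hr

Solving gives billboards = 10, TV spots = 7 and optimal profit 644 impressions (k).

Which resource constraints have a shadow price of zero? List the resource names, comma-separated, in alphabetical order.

airtime, budget

design: 88/88 (binding)
airtime: 47/59 (slack 12)
budget: 58/62 (slack 4)
production: 78/78 (binding)
By complementary slackness, a constraint with positive slack has shadow price 0 → airtime, budget.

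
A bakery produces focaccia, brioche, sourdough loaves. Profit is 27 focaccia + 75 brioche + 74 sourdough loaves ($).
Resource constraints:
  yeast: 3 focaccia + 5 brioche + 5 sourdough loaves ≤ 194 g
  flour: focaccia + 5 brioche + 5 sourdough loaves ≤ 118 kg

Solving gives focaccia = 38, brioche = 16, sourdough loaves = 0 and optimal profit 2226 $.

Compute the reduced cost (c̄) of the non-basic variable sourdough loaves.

-1

At the optimum: yeast uses 194 of 194 (binding); flour uses 118 of 118 (binding).
From A_Bᵀ y = c: 3·y_yeast + 1·y_flour = 27; 5·y_yeast + 5·y_flour = 75.
→ y_yeast = 6 and y_flour = 9.
Reduced cost of sourdough loaves: c₃ − yᵀa₃ = 74 − (6·5 + 9·5) = 74 − 75 = -1.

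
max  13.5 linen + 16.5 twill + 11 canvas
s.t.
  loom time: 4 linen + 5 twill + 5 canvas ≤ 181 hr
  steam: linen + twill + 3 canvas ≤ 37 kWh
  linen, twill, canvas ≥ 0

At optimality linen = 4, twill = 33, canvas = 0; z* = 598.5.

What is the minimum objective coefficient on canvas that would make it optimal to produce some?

Check each constraint at x*: loom time 181/181 (tight); steam 37/37 (tight).
From A_Bᵀ y = c: 4·y_loom time + 1·y_steam = 13.5; 5·y_loom time + 1·y_steam = 16.5.
This yields shadow prices y_loom time = 3, y_steam = 1.5.
canvas enters the basis when its profit ≥ yᵀa₃ = 3·5 + 1.5·3 = 19.5.

19.5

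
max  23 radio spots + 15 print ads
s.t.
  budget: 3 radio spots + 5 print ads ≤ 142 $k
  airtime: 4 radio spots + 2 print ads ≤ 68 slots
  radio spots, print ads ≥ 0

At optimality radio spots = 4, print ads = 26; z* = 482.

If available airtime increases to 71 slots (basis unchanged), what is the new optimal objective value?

497

Check each constraint at x*: budget 142/142 (tight); airtime 68/68 (tight).
The binding rows give the dual system: 3·y_budget + 4·y_airtime = 23 and 5·y_budget + 2·y_airtime = 15.
→ y_budget = 1 and y_airtime = 5.
Δz = y_airtime·Δb = 5 × (3) = 15, so new z* = 482 + 15 = 497.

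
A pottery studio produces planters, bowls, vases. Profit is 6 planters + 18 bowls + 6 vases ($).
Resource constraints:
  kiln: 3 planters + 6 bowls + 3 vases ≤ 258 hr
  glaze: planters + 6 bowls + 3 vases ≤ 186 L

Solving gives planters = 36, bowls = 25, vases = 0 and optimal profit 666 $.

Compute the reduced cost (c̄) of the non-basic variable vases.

Both kiln and glaze are binding at x*.
From A_Bᵀ y = c: 3·y_kiln + 1·y_glaze = 6; 6·y_kiln + 6·y_glaze = 18.
→ y_kiln = 1.5 and y_glaze = 1.5.
Reduced cost of vases: c₃ − yᵀa₃ = 6 − (1.5·3 + 1.5·3) = 6 − 9 = -3.

-3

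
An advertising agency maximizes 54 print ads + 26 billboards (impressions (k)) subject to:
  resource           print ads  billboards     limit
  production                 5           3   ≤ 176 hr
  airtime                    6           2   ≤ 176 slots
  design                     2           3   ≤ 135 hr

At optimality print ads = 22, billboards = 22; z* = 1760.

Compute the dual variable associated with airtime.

4

Check each constraint at x*: production 176/176 (tight); airtime 176/176 (tight); design 110/135 (slack 25).
Since design is not tight, its dual is 0.
Dual feasibility on the basic columns requires 5·y_production + 6·y_airtime = 54, 3·y_production + 2·y_airtime = 26.
→ y_production = 6 and y_airtime = 4.
Shadow price of airtime = 4.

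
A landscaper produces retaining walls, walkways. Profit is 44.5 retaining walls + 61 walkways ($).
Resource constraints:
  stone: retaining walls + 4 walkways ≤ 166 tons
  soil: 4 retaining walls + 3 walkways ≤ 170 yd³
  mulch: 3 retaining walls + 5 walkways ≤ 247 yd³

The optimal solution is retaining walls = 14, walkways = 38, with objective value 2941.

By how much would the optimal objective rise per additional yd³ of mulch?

Binding: stone and soil. Non-binding: mulch (15 unused).
Since mulch is not tight, its dual is 0.
Dual feasibility on the basic columns requires 1·y_stone + 4·y_soil = 44.5, 4·y_stone + 3·y_soil = 61.
This yields shadow prices y_stone = 8.5, y_soil = 9.
Shadow price of mulch = 0.

0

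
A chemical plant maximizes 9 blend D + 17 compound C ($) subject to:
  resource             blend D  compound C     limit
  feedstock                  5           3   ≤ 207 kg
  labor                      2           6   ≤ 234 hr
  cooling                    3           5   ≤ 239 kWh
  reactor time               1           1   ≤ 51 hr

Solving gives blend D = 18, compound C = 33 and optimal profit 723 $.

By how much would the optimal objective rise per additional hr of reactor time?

5

Check each constraint at x*: feedstock 189/207 (slack 18); labor 234/234 (tight); cooling 219/239 (slack 20); reactor time 51/51 (tight).
Slack constraints have shadow price 0 (complementary slackness).
Dual feasibility on the basic columns requires 2·y_labor + 1·y_reactor time = 9, 6·y_labor + 1·y_reactor time = 17.
This yields shadow prices y_labor = 2, y_reactor time = 5.
Shadow price of reactor time = 5.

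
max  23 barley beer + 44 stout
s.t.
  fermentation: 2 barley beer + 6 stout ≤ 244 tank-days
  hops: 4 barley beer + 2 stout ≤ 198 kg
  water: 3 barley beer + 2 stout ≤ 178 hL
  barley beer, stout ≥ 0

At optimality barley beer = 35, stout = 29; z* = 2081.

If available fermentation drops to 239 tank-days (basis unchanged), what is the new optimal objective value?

2048.5

At the optimum: fermentation uses 244 of 244 (binding); hops uses 198 of 198 (binding); water uses 163 of 178 (slack = 15).
By complementary slackness, y = 0 for the non-binding constraint.
The binding rows give the dual system: 2·y_fermentation + 4·y_hops = 23 and 6·y_fermentation + 2·y_hops = 44.
Solving: y_fermentation = 6.5, y_hops = 2.5.
Δz = y_fermentation·Δb = 6.5 × (-5) = -32.5, so new z* = 2081 − 32.5 = 2048.5.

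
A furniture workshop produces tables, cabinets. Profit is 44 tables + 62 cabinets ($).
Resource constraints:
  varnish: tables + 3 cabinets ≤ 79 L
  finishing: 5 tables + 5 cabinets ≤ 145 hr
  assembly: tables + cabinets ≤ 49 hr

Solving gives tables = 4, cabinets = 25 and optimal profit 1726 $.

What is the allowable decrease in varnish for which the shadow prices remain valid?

Binding constraints: varnish, finishing. The basis is B = [[1,3],[5,5]] with det -10.
Per unit decrease in varnish, x* moves by d = (0.5, -0.5).
The basis stays optimal until cabinets reaches 0; allowable decrease = 50 L.

50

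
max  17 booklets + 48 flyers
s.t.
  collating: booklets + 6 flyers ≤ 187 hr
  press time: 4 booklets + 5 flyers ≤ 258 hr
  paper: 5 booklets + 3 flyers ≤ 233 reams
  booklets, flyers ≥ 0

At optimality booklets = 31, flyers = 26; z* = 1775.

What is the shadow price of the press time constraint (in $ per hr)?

Binding: collating and paper. Non-binding: press time (4 unused).
Since press time is not tight, its dual is 0.
Dual feasibility on the basic columns requires 1·y_collating + 5·y_paper = 17, 6·y_collating + 3·y_paper = 48.
Solving: y_collating = 7, y_paper = 2.
Shadow price of press time = 0.

0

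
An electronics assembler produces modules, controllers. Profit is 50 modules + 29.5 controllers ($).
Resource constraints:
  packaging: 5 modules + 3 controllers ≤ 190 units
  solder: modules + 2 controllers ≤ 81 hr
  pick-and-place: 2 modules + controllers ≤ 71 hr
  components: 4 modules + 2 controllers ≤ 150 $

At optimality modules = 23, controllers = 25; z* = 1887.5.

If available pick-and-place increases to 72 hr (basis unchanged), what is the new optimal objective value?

1890

At the optimum: packaging uses 190 of 190 (binding); solder uses 73 of 81 (slack = 8); pick-and-place uses 71 of 71 (binding); components uses 142 of 150 (slack = 8).
By complementary slackness, y = 0 for the non-binding constraints.
The binding rows give the dual system: 5·y_packaging + 2·y_pick-and-place = 50 and 3·y_packaging + 1·y_pick-and-place = 29.5.
This yields shadow prices y_packaging = 9, y_pick-and-place = 2.5.
Δz = y_pick-and-place·Δb = 2.5 × (1) = 2.5, so new z* = 1887.5 + 2.5 = 1890.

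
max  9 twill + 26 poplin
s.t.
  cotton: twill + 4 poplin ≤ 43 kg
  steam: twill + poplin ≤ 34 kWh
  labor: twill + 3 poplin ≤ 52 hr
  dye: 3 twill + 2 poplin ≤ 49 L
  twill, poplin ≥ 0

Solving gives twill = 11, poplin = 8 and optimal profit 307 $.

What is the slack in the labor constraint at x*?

labor used = 1·11 + 3·8 = 35; slack = 52 − 35 = 17.

17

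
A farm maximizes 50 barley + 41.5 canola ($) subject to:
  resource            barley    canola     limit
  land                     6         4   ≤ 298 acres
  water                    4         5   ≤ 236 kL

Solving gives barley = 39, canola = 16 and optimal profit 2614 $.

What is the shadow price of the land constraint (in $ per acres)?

Both land and water are binding at x*.
From A_Bᵀ y = c: 6·y_land + 4·y_water = 50; 4·y_land + 5·y_water = 41.5.
This yields shadow prices y_land = 6, y_water = 3.5.
Shadow price of land = 6.

6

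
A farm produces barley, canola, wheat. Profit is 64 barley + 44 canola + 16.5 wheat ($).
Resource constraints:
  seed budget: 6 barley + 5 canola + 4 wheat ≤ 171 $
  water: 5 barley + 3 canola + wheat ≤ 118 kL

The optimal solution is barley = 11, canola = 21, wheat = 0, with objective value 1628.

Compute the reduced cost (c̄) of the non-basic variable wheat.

-7.5

At the optimum: seed budget uses 171 of 171 (binding); water uses 118 of 118 (binding).
The binding rows give the dual system: 6·y_seed budget + 5·y_water = 64 and 5·y_seed budget + 3·y_water = 44.
This yields shadow prices y_seed budget = 4, y_water = 8.
Reduced cost of wheat: c₃ − yᵀa₃ = 16.5 − (4·4 + 8·1) = 16.5 − 24 = -7.5.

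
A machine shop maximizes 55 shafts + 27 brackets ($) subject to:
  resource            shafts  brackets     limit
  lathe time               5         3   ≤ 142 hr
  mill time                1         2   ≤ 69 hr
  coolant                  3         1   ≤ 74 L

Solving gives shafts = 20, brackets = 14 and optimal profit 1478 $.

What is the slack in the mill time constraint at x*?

mill time used = 1·20 + 2·14 = 48; slack = 69 − 48 = 21.

21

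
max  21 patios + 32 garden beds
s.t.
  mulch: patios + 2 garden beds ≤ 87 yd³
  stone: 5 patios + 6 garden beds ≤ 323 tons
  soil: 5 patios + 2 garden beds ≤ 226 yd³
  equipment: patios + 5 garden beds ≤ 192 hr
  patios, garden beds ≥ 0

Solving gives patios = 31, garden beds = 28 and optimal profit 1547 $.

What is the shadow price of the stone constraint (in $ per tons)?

At the optimum: mulch uses 87 of 87 (binding); stone uses 323 of 323 (binding); soil uses 211 of 226 (slack = 15); equipment uses 171 of 192 (slack = 21).
By complementary slackness, y = 0 for the non-binding constraints.
Dual feasibility on the basic columns requires 1·y_mulch + 5·y_stone = 21, 2·y_mulch + 6·y_stone = 32.
This yields shadow prices y_mulch = 8.5, y_stone = 2.5.
Shadow price of stone = 2.5.

2.5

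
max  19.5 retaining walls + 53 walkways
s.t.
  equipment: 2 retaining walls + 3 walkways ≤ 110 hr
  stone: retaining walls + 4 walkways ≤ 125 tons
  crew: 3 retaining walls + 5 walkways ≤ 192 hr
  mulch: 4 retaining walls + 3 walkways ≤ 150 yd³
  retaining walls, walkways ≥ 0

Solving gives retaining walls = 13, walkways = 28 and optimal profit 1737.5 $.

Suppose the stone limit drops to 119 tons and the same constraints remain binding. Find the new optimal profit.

1680.5

Check each constraint at x*: equipment 110/110 (tight); stone 125/125 (tight); crew 179/192 (slack 13); mulch 136/150 (slack 14).
Slack constraints have shadow price 0 (complementary slackness).
Dual feasibility on the basic columns requires 2·y_equipment + 1·y_stone = 19.5, 3·y_equipment + 4·y_stone = 53.
→ y_equipment = 5 and y_stone = 9.5.
Δz = y_stone·Δb = 9.5 × (-6) = -57, so new z* = 1737.5 − 57 = 1680.5.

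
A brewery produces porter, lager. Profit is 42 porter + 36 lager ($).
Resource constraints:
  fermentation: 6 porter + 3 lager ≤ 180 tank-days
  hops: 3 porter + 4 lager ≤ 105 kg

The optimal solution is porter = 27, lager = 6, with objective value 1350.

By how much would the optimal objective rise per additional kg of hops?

6

Both fermentation and hops are binding at x*.
The binding rows give the dual system: 6·y_fermentation + 3·y_hops = 42 and 3·y_fermentation + 4·y_hops = 36.
This yields shadow prices y_fermentation = 4, y_hops = 6.
Shadow price of hops = 6.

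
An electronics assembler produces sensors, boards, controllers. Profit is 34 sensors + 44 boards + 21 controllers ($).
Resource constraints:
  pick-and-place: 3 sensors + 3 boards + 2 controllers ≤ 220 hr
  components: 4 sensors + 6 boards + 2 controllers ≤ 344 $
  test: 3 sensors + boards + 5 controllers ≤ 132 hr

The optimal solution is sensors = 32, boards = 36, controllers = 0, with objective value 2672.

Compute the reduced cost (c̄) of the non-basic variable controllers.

-3

Binding: components and test. Non-binding: pick-and-place (16 unused).
Since pick-and-place is not tight, its dual is 0.
Dual feasibility on the basic columns requires 4·y_components + 3·y_test = 34, 6·y_components + 1·y_test = 44.
This yields shadow prices y_components = 7, y_test = 2.
Reduced cost of controllers: c₃ − yᵀa₃ = 21 − (7·2 + 2·5) = 21 − 24 = -3.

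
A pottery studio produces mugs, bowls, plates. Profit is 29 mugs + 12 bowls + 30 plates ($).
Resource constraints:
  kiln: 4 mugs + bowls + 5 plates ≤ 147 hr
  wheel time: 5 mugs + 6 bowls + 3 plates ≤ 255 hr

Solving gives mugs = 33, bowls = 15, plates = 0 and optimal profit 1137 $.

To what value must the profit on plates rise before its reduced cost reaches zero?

Both kiln and wheel time are binding at x*.
Dual feasibility on the basic columns requires 4·y_kiln + 5·y_wheel time = 29, 1·y_kiln + 6·y_wheel time = 12.
→ y_kiln = 6 and y_wheel time = 1.
plates enters the basis when its profit ≥ yᵀa₃ = 6·5 + 1·3 = 33.

33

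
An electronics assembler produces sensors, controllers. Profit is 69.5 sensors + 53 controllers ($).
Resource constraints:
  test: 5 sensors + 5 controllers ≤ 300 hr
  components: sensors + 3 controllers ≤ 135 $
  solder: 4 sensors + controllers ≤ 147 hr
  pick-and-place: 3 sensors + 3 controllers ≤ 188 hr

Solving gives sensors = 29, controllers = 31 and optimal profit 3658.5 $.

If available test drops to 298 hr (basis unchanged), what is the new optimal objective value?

3639.5

Binding: test and solder. Non-binding: components (13 unused), pick-and-place (8 unused).
By complementary slackness, y = 0 for the non-binding constraints.
From A_Bᵀ y = c: 5·y_test + 4·y_solder = 69.5; 5·y_test + 1·y_solder = 53.
→ y_test = 9.5 and y_solder = 5.5.
Δz = y_test·Δb = 9.5 × (-2) = -19, so new z* = 3658.5 − 19 = 3639.5.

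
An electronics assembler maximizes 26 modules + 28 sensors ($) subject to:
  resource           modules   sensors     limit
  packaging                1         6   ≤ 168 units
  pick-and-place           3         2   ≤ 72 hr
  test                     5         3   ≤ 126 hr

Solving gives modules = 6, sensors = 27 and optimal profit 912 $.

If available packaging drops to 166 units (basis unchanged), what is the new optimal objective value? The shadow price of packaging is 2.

908

Δb = -2, so new z* = 912 + (2)·(-2) = 912 − 4 = 908.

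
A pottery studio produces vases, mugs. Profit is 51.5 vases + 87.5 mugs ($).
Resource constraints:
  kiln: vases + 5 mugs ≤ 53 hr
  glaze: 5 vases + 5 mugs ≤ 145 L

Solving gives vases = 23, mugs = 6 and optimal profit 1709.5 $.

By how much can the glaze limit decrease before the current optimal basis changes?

92

Binding constraints: kiln, glaze. The basis is B = [[1,5],[5,5]] with det -20.
Per unit decrease in glaze, x* moves by d = (-0.25, 0.05).
The basis stays optimal until vases reaches 0; allowable decrease = 92 L.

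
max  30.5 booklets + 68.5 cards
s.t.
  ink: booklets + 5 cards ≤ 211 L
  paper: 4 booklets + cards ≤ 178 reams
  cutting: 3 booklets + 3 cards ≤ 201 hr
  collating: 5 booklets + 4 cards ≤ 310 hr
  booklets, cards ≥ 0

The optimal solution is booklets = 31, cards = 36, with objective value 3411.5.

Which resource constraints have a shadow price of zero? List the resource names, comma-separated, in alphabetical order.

ink: 211/211 (binding)
paper: 160/178 (slack 18)
cutting: 201/201 (binding)
collating: 299/310 (slack 11)
By complementary slackness, a constraint with positive slack has shadow price 0 → collating, paper.

collating, paper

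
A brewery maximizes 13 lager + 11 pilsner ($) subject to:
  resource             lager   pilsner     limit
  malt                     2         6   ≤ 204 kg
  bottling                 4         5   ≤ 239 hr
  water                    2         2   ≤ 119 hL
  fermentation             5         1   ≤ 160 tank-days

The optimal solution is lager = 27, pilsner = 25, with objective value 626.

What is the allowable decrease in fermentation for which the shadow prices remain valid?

Binding constraints: malt, fermentation. The basis is B = [[2,6],[5,1]] with det -28.
Per unit decrease in fermentation, x* moves by d = (-0.2143, 0.0714).
The basis stays optimal until lager reaches 0; allowable decrease = 126 tank-days.

126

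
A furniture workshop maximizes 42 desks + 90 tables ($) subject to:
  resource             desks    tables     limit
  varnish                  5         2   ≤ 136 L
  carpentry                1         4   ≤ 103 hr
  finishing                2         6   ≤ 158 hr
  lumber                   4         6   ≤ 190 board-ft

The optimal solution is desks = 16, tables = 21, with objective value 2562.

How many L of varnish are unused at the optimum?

14

varnish used = 5·16 + 2·21 = 122; slack = 136 − 122 = 14.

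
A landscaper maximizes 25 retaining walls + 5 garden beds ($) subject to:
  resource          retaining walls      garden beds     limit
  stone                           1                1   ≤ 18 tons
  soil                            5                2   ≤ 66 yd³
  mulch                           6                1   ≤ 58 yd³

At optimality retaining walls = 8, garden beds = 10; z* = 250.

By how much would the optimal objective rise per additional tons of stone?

1

Binding: stone and mulch. Non-binding: soil (6 unused).
Slack constraints have shadow price 0 (complementary slackness).
From A_Bᵀ y = c: 1·y_stone + 6·y_mulch = 25; 1·y_stone + 1·y_mulch = 5.
→ y_stone = 1 and y_mulch = 4.
Shadow price of stone = 1.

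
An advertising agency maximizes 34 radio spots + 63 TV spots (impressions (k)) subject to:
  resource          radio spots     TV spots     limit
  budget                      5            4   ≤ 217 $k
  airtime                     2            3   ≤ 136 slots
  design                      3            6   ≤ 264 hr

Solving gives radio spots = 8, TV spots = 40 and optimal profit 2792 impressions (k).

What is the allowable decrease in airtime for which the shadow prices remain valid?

Binding constraints: airtime, design. The basis is B = [[2,3],[3,6]] with det 3.
Per unit decrease in airtime, x* moves by d = (-2, 1).
The basis stays optimal until radio spots reaches 0; allowable decrease = 4 slots.

4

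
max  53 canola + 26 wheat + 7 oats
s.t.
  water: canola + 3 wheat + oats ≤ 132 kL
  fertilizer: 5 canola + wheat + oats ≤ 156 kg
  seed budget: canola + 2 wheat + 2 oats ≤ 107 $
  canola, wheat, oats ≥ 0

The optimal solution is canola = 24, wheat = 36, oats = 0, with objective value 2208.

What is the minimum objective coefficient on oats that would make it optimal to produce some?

15

Check each constraint at x*: water 132/132 (tight); fertilizer 156/156 (tight); seed budget 96/107 (slack 11).
Slack constraints have shadow price 0 (complementary slackness).
From A_Bᵀ y = c: 1·y_water + 5·y_fertilizer = 53; 3·y_water + 1·y_fertilizer = 26.
This yields shadow prices y_water = 5.5, y_fertilizer = 9.5.
oats enters the basis when its profit ≥ yᵀa₃ = 5.5·1 + 9.5·1 = 15.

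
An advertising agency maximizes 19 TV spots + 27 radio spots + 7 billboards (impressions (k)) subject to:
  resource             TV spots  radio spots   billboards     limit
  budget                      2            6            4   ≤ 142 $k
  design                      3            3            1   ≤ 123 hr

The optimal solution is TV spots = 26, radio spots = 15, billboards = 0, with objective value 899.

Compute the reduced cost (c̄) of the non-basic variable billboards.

Check each constraint at x*: budget 142/142 (tight); design 123/123 (tight).
Dual feasibility on the basic columns requires 2·y_budget + 3·y_design = 19, 6·y_budget + 3·y_design = 27.
→ y_budget = 2 and y_design = 5.
Reduced cost of billboards: c₃ − yᵀa₃ = 7 − (2·4 + 5·1) = 7 − 13 = -6.

-6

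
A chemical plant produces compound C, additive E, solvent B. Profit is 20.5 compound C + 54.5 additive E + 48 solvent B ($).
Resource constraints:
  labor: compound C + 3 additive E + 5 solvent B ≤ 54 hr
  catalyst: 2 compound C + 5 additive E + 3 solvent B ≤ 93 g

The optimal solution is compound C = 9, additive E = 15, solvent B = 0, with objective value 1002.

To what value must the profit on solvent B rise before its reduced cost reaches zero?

Both labor and catalyst are binding at x*.
Dual feasibility on the basic columns requires 1·y_labor + 2·y_catalyst = 20.5, 3·y_labor + 5·y_catalyst = 54.5.
→ y_labor = 6.5 and y_catalyst = 7.
solvent B enters the basis when its profit ≥ yᵀa₃ = 6.5·5 + 7·3 = 53.5.

53.5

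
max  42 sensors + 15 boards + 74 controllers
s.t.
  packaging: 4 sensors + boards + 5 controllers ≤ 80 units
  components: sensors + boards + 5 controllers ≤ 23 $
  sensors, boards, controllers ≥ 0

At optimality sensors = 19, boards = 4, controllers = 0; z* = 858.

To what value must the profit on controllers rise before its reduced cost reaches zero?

Check each constraint at x*: packaging 80/80 (tight); components 23/23 (tight).
Dual feasibility on the basic columns requires 4·y_packaging + 1·y_components = 42, 1·y_packaging + 1·y_components = 15.
→ y_packaging = 9 and y_components = 6.
controllers enters the basis when its profit ≥ yᵀa₃ = 9·5 + 6·5 = 75.

75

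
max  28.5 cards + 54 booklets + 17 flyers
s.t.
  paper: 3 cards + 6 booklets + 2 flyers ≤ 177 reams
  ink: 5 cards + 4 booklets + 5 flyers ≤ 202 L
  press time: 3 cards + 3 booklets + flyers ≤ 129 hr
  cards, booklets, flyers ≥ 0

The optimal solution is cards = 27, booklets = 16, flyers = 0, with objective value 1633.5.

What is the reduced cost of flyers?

-1

Check each constraint at x*: paper 177/177 (tight); ink 199/202 (slack 3); press time 129/129 (tight).
By complementary slackness, y = 0 for the non-binding constraint.
From A_Bᵀ y = c: 3·y_paper + 3·y_press time = 28.5; 6·y_paper + 3·y_press time = 54.
→ y_paper = 8.5 and y_press time = 1.
Reduced cost of flyers: c₃ − yᵀa₃ = 17 − (8.5·2 + 1·1) = 17 − 18 = -1.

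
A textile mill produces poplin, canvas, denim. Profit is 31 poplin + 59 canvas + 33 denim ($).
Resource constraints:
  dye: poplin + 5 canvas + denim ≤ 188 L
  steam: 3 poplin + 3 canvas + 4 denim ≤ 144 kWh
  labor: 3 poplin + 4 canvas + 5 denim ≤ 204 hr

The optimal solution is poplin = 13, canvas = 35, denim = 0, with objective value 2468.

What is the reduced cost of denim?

Check each constraint at x*: dye 188/188 (tight); steam 144/144 (tight); labor 179/204 (slack 25).
By complementary slackness, y = 0 for the non-binding constraint.
The binding rows give the dual system: 1·y_dye + 3·y_steam = 31 and 5·y_dye + 3·y_steam = 59.
Solving: y_dye = 7, y_steam = 8.
Reduced cost of denim: c₃ − yᵀa₃ = 33 − (7·1 + 8·4) = 33 − 39 = -6.

-6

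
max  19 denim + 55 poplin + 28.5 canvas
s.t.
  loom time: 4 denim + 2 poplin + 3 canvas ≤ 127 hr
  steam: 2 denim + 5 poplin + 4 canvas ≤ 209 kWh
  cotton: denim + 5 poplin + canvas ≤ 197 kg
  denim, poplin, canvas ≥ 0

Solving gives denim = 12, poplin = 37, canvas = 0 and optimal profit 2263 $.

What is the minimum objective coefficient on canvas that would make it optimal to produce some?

At the optimum: loom time uses 122 of 127 (slack = 5); steam uses 209 of 209 (binding); cotton uses 197 of 197 (binding).
Since loom time is not tight, its dual is 0.
From A_Bᵀ y = c: 2·y_steam + 1·y_cotton = 19; 5·y_steam + 5·y_cotton = 55.
This yields shadow prices y_steam = 8, y_cotton = 3.
canvas enters the basis when its profit ≥ yᵀa₃ = 8·4 + 3·1 = 35.

35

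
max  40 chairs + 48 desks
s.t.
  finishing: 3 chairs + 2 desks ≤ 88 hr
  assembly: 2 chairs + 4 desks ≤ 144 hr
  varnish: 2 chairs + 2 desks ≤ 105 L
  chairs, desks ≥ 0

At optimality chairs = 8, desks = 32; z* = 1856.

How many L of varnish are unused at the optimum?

25

varnish used = 2·8 + 2·32 = 80; slack = 105 − 80 = 25.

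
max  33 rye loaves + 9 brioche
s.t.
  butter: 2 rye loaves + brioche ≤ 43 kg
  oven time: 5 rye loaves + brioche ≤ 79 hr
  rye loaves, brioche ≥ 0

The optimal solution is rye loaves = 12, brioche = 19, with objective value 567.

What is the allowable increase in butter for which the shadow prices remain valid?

Binding constraints: butter, oven time. The basis is B = [[2,1],[5,1]] with det -3.
Per unit increase in butter, x* moves by d = (-0.3333, 1.6667).
The basis stays optimal until rye loaves reaches 0; allowable increase = 36 kg.

36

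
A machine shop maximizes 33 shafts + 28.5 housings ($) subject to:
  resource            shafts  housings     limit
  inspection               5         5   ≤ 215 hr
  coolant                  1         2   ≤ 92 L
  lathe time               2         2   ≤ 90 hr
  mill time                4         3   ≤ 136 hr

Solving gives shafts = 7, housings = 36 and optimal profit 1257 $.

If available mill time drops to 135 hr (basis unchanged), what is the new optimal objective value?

1252.5

Binding: inspection and mill time. Non-binding: coolant (13 unused), lathe time (4 unused).
By complementary slackness, y = 0 for the non-binding constraints.
Dual feasibility on the basic columns requires 5·y_inspection + 4·y_mill time = 33, 5·y_inspection + 3·y_mill time = 28.5.
Solving: y_inspection = 3, y_mill time = 4.5.
Δz = y_mill time·Δb = 4.5 × (-1) = -4.5, so new z* = 1257 − 4.5 = 1252.5.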